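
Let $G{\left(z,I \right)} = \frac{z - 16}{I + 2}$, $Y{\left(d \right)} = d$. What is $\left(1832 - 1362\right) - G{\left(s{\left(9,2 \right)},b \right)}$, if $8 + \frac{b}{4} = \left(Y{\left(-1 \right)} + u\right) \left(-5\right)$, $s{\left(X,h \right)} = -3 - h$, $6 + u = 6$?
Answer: $\frac{4679}{10} \approx 467.9$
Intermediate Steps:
$u = 0$ ($u = -6 + 6 = 0$)
$b = -12$ ($b = -32 + 4 \left(-1 + 0\right) \left(-5\right) = -32 + 4 \left(\left(-1\right) \left(-5\right)\right) = -32 + 4 \cdot 5 = -32 + 20 = -12$)
$G{\left(z,I \right)} = \frac{-16 + z}{2 + I}$
$\left(1832 - 1362\right) - G{\left(s{\left(9,2 \right)},b \right)} = \left(1832 - 1362\right) - \frac{-16 - 5}{2 - 12} = \left(1832 - 1362\right) - \frac{-16 - 5}{-10} = 470 - - \frac{-16 - 5}{10} = 470 - \left(- \frac{1}{10}\right) \left(-21\right) = 470 - \frac{21}{10} = \frac{4679}{10}$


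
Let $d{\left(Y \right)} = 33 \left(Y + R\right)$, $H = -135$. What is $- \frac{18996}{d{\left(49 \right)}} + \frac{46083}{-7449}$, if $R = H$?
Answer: $\frac{595425}{1174459} \approx 0.50698$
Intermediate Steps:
$R = -135$
$d{\left(Y \right)} = -4455 + 33 Y$ ($d{\left(Y \right)} = 33 \left(Y - 135\right) = 33 \left(-135 + Y\right) = -4455 + 33 Y$)
$- \frac{18996}{d{\left(49 \right)}} + \frac{46083}{-7449} = - \frac{18996}{-4455 + 33 \cdot 49} + \frac{46083}{-7449} = - \frac{18996}{-4455 + 1617} + 46083 \left(- \frac{1}{7449}\right) = - \frac{18996}{-2838} - \frac{15361}{2483} = \left(-18996\right) \left(- \frac{1}{2838}\right) - \frac{15361}{2483} = \frac{3166}{473} - \frac{15361}{2483} = \frac{595425}{1174459}$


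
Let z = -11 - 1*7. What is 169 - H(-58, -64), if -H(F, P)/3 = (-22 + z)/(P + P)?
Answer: 2719/16 ≈ 169.94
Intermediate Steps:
z = -18 (z = -11 - 7 = -18)
H(F, P) = 60/P (H(F, P) = -3*(-22 - 18)/(P + P) = -(-120)/(2*P) = -(-120)*1/(2*P) = -(-60)/P = 60/P)
169 - H(-58, -64) = 169 - 60/(-64) = 169 - 60*(-1)/64 = 169 - 1*(-15/16) = 169 + 15/16 = 2719/16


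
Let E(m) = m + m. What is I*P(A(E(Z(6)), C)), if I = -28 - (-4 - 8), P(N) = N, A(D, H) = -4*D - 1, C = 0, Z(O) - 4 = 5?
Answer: 1168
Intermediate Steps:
Z(O) = 9 (Z(O) = 4 + 5 = 9)
E(m) = 2*m
A(D, H) = -1 - 4*D
I = -16 (I = -28 - 1*(-12) = -28 + 12 = -16)
I*P(A(E(Z(6)), C)) = -16*(-1 - 8*9) = -16*(-1 - 4*18) = -16*(-1 - 72) = -16*(-73) = 1168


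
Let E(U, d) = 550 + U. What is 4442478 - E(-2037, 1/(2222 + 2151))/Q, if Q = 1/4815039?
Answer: 7164405471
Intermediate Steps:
Q = 1/4815039 ≈ 2.0768e-7
4442478 - E(-2037, 1/(2222 + 2151))/Q = 4442478 - (550 - 2037)/1/4815039 = 4442478 - (-1487)*4815039 = 4442478 - 1*(-7159962993) = 4442478 + 7159962993 = 7164405471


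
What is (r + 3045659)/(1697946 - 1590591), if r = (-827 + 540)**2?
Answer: 1042676/35785 ≈ 29.137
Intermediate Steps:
r = 82369 (r = (-287)**2 = 82369)
(r + 3045659)/(1697946 - 1590591) = (82369 + 3045659)/(1697946 - 1590591) = 3128028/107355 = 3128028*(1/107355) = 1042676/35785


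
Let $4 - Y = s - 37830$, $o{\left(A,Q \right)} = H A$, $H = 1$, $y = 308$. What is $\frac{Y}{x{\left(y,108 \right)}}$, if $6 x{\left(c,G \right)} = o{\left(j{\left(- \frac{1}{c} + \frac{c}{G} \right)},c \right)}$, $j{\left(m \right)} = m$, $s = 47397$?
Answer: $- \frac{477155448}{23689} \approx -20143.0$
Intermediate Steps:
$o{\left(A,Q \right)} = A$ ($o{\left(A,Q \right)} = 1 A = A$)
$Y = -9563$ ($Y = 4 - \left(47397 - 37830\right) = 4 - 9567 = -9563$)
$x{\left(c,G \right)} = - \frac{1}{6 c} + \frac{c}{6 G}$ ($x{\left(c,G \right)} = \frac{- \frac{1}{c} + \frac{c}{G}}{6} = - \frac{1}{6 c} + \frac{c}{6 G}$)
$\frac{Y}{x{\left(y,108 \right)}} = - \frac{9563}{\frac{1}{6} \cdot \frac{1}{108} \cdot \frac{1}{308} \left(308^{2} - 108\right)} = - \frac{9563}{\frac{1}{6} \cdot \frac{1}{108} \cdot \frac{1}{308} \left(94864 - 108\right)} = - \frac{9563}{\frac{1}{6} \cdot \frac{1}{108} \cdot \frac{1}{308} \cdot 94756} = - \frac{9563}{\frac{23689}{49896}} = \left(-9563\right) \frac{49896}{23689} = - \frac{477155448}{23689}$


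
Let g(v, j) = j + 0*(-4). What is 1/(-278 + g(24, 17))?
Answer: -1/261 ≈ -0.0038314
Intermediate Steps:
g(v, j) = j (g(v, j) = j + 0 = j)
1/(-278 + g(24, 17)) = 1/(-278 + 17) = 1/(-261) = -1/261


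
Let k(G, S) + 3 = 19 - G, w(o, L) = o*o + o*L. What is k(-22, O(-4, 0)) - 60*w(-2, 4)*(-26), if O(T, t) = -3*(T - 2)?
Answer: -6202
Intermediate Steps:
O(T, t) = 6 - 3*T (O(T, t) = -3*(-2 + T) = 6 - 3*T)
w(o, L) = o**2 + L*o
k(G, S) = 16 - G (k(G, S) = -3 + (19 - G) = 16 - G)
k(-22, O(-4, 0)) - 60*w(-2, 4)*(-26) = (16 - 1*(-22)) - 60*(-2*(4 - 2))*(-26) = (16 + 22) - 60*(-2*2)*(-26) = 38 - (-240)*(-26) = 38 - 60*104 = 38 - 6240 = -6202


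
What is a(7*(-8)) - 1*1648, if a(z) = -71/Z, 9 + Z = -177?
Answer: -306457/186 ≈ -1647.6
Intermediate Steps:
Z = -186 (Z = -9 - 177 = -186)
a(z) = 71/186 (a(z) = -71/(-186) = -71*(-1/186) = 71/186)
a(7*(-8)) - 1*1648 = 71/186 - 1*1648 = 71/186 - 1648 = -306457/186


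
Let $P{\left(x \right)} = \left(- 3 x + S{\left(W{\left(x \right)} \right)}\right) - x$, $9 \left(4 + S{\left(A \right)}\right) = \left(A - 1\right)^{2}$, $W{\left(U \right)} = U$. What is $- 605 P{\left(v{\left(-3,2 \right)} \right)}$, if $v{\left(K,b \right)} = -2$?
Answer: $-3025$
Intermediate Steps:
$S{\left(A \right)} = -4 + \frac{\left(-1 + A\right)^{2}}{9}$ ($S{\left(A \right)} = -4 + \frac{\left(A - 1\right)^{2}}{9} = -4 + \frac{\left(-1 + A\right)^{2}}{9}$)
$P{\left(x \right)} = -4 - 4 x + \frac{\left(-1 + x\right)^{2}}{9}$ ($P{\left(x \right)} = \left(- 3 x + \left(-4 + \frac{\left(-1 + x\right)^{2}}{9}\right)\right) - x = \left(-4 - 3 x + \frac{\left(-1 + x\right)^{2}}{9}\right) - x = -4 - 4 x + \frac{\left(-1 + x\right)^{2}}{9}$)
$- 605 P{\left(v{\left(-3,2 \right)} \right)} = - 605 \left(- \frac{35}{9} - - \frac{76}{9} + \frac{\left(-2\right)^{2}}{9}\right) = - 605 \left(- \frac{35}{9} + \frac{76}{9} + \frac{1}{9} \cdot 4\right) = - 605 \left(- \frac{35}{9} + \frac{76}{9} + \frac{4}{9}\right) = \left(-605\right) 5 = -3025$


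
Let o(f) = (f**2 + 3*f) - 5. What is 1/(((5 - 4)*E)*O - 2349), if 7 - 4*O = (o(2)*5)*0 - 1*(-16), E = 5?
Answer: -4/9441 ≈ -0.00042368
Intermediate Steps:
o(f) = -5 + f**2 + 3*f
O = -9/4 (O = 7/4 - (((-5 + 2**2 + 3*2)*5)*0 - 1*(-16))/4 = 7/4 - (((-5 + 4 + 6)*5)*0 + 16)/4 = 7/4 - ((5*5)*0 + 16)/4 = 7/4 - (25*0 + 16)/4 = 7/4 - (0 + 16)/4 = 7/4 - 1/4*16 = 7/4 - 4 = -9/4 ≈ -2.2500)
1/(((5 - 4)*E)*O - 2349) = 1/(((5 - 4)*5)*(-9/4) - 2349) = 1/((1*5)*(-9/4) - 2349) = 1/(5*(-9/4) - 2349) = 1/(-45/4 - 2349) = 1/(-9441/4) = -4/9441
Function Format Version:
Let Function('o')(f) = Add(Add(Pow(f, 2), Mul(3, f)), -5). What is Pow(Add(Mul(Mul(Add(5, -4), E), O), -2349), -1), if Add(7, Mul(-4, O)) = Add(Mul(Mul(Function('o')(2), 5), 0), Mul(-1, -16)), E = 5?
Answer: Rational(-4, 9441) ≈ -0.00042368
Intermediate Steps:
Function('o')(f) = Add(-5, Pow(f, 2), Mul(3, f))
O = Rational(-9, 4) (O = Add(Rational(7, 4), Mul(Rational(-1, 4), Add(Mul(Mul(Add(-5, Pow(2, 2), Mul(3, 2)), 5), 0), Mul(-1, -16)))) = Add(Rational(7, 4), Mul(Rational(-1, 4), Add(Mul(Mul(Add(-5, 4, 6), 5), 0), 16))) = Add(Rational(7, 4), Mul(Rational(-1, 4), Add(Mul(Mul(5, 5), 0), 16))) = Add(Rational(7, 4), Mul(Rational(-1, 4), Add(Mul(25, 0), 16))) = Add(Rational(7, 4), Mul(Rational(-1, 4), Add(0, 16))) = Add(Rational(7, 4), Mul(Rational(-1, 4), 16)) = Add(Rational(7, 4), -4) = Rational(-9, 4) ≈ -2.2500)
Pow(Add(Mul(Mul(Add(5, -4), E), O), -2349), -1) = Pow(Add(Mul(Mul(Add(5, -4), 5), Rational(-9, 4)), -2349), -1) = Pow(Add(Mul(Mul(1, 5), Rational(-9, 4)), -2349), -1) = Pow(Add(Mul(5, Rational(-9, 4)), -2349), -1) = Pow(Add(Rational(-45, 4), -2349), -1) = Pow(Rational(-9441, 4), -1) = Rational(-4, 9441)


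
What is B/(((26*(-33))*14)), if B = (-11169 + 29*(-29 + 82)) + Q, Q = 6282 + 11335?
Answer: -7985/12012 ≈ -0.66475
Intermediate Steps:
Q = 17617
B = 7985 (B = (-11169 + 29*(-29 + 82)) + 17617 = (-11169 + 29*53) + 17617 = (-11169 + 1537) + 17617 = -9632 + 17617 = 7985)
B/(((26*(-33))*14)) = 7985/(((26*(-33))*14)) = 7985/((-858*14)) = 7985/(-12012) = 7985*(-1/12012) = -7985/12012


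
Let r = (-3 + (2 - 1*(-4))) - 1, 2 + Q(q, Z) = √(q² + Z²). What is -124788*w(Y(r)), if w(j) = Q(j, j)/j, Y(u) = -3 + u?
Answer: -249576 + 124788*√2 ≈ -73099.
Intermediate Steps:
Q(q, Z) = -2 + √(Z² + q²) (Q(q, Z) = -2 + √(q² + Z²) = -2 + √(Z² + q²))
r = 2 (r = (-3 + (2 + 4)) - 1 = (-3 + 6) - 1 = 3 - 1 = 2)
w(j) = (-2 + √2*√(j²))/j (w(j) = (-2 + √(j² + j²))/j = (-2 + √(2*j²))/j = (-2 + √2*√(j²))/j)
-124788*w(Y(r)) = -124788*(-2 + √2*√((-3 + 2)²))/(-3 + 2) = -124788*(-2 + √2*√((-1)²))/(-1) = -(-124788)*(-2 + √2*√1) = -(-124788)*(-2 + √2*1) = -(-124788)*(-2 + √2) = -124788*(2 - √2) = -249576 + 124788*√2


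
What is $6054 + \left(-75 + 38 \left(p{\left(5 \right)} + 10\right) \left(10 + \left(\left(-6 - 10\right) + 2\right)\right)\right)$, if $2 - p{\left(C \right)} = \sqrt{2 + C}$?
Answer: $4155 + 152 \sqrt{7} \approx 4557.2$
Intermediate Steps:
$p{\left(C \right)} = 2 - \sqrt{2 + C}$
$6054 + \left(-75 + 38 \left(p{\left(5 \right)} + 10\right) \left(10 + \left(\left(-6 - 10\right) + 2\right)\right)\right) = 6054 + \left(-75 + 38 \left(\left(2 - \sqrt{2 + 5}\right) + 10\right) \left(10 + \left(\left(-6 - 10\right) + 2\right)\right)\right) = 6054 + \left(-75 + 38 \left(\left(2 - \sqrt{7}\right) + 10\right) \left(10 + \left(-16 + 2\right)\right)\right) = 6054 + \left(-75 + 38 \left(12 - \sqrt{7}\right) \left(10 - 14\right)\right) = 6054 + \left(-75 + 38 \left(12 - \sqrt{7}\right) \left(-4\right)\right) = 6054 + \left(-75 + 38 \left(-48 + 4 \sqrt{7}\right)\right) = 6054 - \left(1899 - 152 \sqrt{7}\right) = 4155 + 152 \sqrt{7}$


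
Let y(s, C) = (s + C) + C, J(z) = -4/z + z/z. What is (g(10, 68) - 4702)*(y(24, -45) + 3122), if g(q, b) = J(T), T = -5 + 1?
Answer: -14363200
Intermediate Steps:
T = -4
J(z) = 1 - 4/z (J(z) = -4/z + 1 = 1 - 4/z)
g(q, b) = 2 (g(q, b) = (-4 - 4)/(-4) = -¼*(-8) = 2)
y(s, C) = s + 2*C (y(s, C) = (C + s) + C = s + 2*C)
(g(10, 68) - 4702)*(y(24, -45) + 3122) = (2 - 4702)*((24 + 2*(-45)) + 3122) = -4700*((24 - 90) + 3122) = -4700*(-66 + 3122) = -4700*3056 = -14363200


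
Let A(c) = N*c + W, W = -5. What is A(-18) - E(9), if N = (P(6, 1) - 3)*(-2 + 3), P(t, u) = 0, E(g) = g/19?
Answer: 922/19 ≈ 48.526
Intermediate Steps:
E(g) = g/19 (E(g) = g*(1/19) = g/19)
N = -3 (N = (0 - 3)*(-2 + 3) = -3*1 = -3)
A(c) = -5 - 3*c (A(c) = -3*c - 5 = -5 - 3*c)
A(-18) - E(9) = (-5 - 3*(-18)) - 9/19 = (-5 + 54) - 1*9/19 = 49 - 9/19 = 922/19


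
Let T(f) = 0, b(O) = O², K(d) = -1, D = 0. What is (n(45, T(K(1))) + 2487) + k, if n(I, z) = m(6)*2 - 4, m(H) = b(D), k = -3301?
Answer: -818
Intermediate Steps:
m(H) = 0 (m(H) = 0² = 0)
n(I, z) = -4 (n(I, z) = 0*2 - 4 = 0 - 4 = -4)
(n(45, T(K(1))) + 2487) + k = (-4 + 2487) - 3301 = 2483 - 3301 = -818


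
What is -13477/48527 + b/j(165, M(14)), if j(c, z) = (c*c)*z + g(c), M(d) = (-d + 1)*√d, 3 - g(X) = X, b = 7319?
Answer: -145890719854488/525313956939251 - 287819675*√14/194853405834 ≈ -0.28325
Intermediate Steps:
g(X) = 3 - X
M(d) = √d*(1 - d) (M(d) = (1 - d)*√d = √d*(1 - d))
j(c, z) = 3 - c + z*c² (j(c, z) = (c*c)*z + (3 - c) = c²*z + (3 - c) = z*c² + (3 - c) = 3 - c + z*c²)
-13477/48527 + b/j(165, M(14)) = -13477/48527 + 7319/(3 - 1*165 + (√14*(1 - 1*14))*165²) = -13477*1/48527 + 7319/(3 - 165 + (√14*(1 - 14))*27225) = -13477/48527 + 7319/(3 - 165 + (√14*(-13))*27225) = -13477/48527 + 7319/(3 - 165 - 13*√14*27225) = -13477/48527 + 7319/(3 - 165 - 353925*√14) = -13477/48527 + 7319/(-162 - 353925*√14)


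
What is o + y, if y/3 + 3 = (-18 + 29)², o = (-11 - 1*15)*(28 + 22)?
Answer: -946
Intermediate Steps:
o = -1300 (o = (-11 - 15)*50 = -26*50 = -1300)
y = 354 (y = -9 + 3*(-18 + 29)² = -9 + 3*11² = -9 + 3*121 = -9 + 363 = 354)
o + y = -1300 + 354 = -946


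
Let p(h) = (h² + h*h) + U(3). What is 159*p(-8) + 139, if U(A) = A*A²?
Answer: 24784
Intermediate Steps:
U(A) = A³
p(h) = 27 + 2*h² (p(h) = (h² + h*h) + 3³ = (h² + h²) + 27 = 2*h² + 27 = 27 + 2*h²)
159*p(-8) + 139 = 159*(27 + 2*(-8)²) + 139 = 159*(27 + 2*64) + 139 = 159*(27 + 128) + 139 = 159*155 + 139 = 24645 + 139 = 24784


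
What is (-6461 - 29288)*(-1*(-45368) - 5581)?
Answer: -1422345463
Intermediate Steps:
(-6461 - 29288)*(-1*(-45368) - 5581) = -35749*(45368 - 5581) = -35749*39787 = -1422345463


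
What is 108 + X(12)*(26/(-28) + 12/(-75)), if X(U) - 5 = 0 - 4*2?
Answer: 38943/350 ≈ 111.27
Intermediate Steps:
X(U) = -3 (X(U) = 5 + (0 - 4*2) = 5 + (0 - 8) = 5 - 8 = -3)
108 + X(12)*(26/(-28) + 12/(-75)) = 108 - 3*(26/(-28) + 12/(-75)) = 108 - 3*(26*(-1/28) + 12*(-1/75)) = 108 - 3*(-13/14 - 4/25) = 108 - 3*(-381/350) = 108 + 1143/350 = 38943/350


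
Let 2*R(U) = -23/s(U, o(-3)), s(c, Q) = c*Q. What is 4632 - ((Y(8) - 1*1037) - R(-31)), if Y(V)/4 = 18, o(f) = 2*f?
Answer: 2082061/372 ≈ 5596.9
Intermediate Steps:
s(c, Q) = Q*c
Y(V) = 72 (Y(V) = 4*18 = 72)
R(U) = 23/(12*U) (R(U) = (-23*(-1/(6*U)))/2 = (-(-23)/(6*U))/2 = (23/(6*U))/2 = 23/(12*U))
4632 - ((Y(8) - 1*1037) - R(-31)) = 4632 - ((72 - 1*1037) - 23/(12*(-31))) = 4632 - ((72 - 1037) - 23*(-1)/(12*31)) = 4632 - (-965 - 1*(-23/372)) = 4632 - (-965 + 23/372) = 4632 - 1*(-358957/372) = 4632 + 358957/372 = 2082061/372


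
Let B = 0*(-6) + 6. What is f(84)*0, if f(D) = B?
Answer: 0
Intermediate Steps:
B = 6 (B = 0 + 6 = 6)
f(D) = 6
f(84)*0 = 6*0 = 0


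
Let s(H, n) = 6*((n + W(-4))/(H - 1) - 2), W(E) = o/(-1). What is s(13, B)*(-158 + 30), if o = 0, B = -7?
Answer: 1984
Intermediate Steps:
W(E) = 0 (W(E) = 0/(-1) = 0*(-1) = 0)
s(H, n) = -12 + 6*n/(-1 + H) (s(H, n) = 6*((n + 0)/(H - 1) - 2) = 6*(n/(-1 + H) - 2) = 6*(-2 + n/(-1 + H)) = -12 + 6*n/(-1 + H))
s(13, B)*(-158 + 30) = (6*(2 - 7 - 2*13)/(-1 + 13))*(-158 + 30) = (6*(2 - 7 - 26)/12)*(-128) = (6*(1/12)*(-31))*(-128) = -31/2*(-128) = 1984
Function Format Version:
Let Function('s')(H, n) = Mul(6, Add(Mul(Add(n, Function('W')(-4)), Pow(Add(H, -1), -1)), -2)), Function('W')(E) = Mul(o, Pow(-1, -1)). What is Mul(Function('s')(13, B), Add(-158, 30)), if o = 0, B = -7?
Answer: 1984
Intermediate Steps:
Function('W')(E) = 0 (Function('W')(E) = Mul(0, Pow(-1, -1)) = Mul(0, -1) = 0)
Function('s')(H, n) = Add(-12, Mul(6, n, Pow(Add(-1, H), -1))) (Function('s')(H, n) = Mul(6, Add(Mul(Add(n, 0), Pow(Add(H, -1), -1)), -2)) = Mul(6, Add(Mul(n, Pow(Add(-1, H), -1)), -2)) = Mul(6, Add(-2, Mul(n, Pow(Add(-1, H), -1)))) = Add(-12, Mul(6, n, Pow(Add(-1, H), -1))))
Mul(Function('s')(13, B), Add(-158, 30)) = Mul(Mul(6, Pow(Add(-1, 13), -1), Add(2, -7, Mul(-2, 13))), Add(-158, 30)) = Mul(Mul(6, Pow(12, -1), Add(2, -7, -26)), -128) = Mul(Mul(6, Rational(1, 12), -31), -128) = Mul(Rational(-31, 2), -128) = 1984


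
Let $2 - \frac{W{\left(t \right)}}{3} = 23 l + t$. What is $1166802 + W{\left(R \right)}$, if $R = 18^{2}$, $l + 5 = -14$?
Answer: $1167147$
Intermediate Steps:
$l = -19$ ($l = -5 - 14 = -19$)
$R = 324$
$W{\left(t \right)} = 1317 - 3 t$ ($W{\left(t \right)} = 6 - 3 \left(23 \left(-19\right) + t\right) = 6 - 3 \left(-437 + t\right) = 6 - \left(-1311 + 3 t\right) = 1317 - 3 t$)
$1166802 + W{\left(R \right)} = 1166802 + \left(1317 - 972\right) = 1166802 + 345 = 1167147$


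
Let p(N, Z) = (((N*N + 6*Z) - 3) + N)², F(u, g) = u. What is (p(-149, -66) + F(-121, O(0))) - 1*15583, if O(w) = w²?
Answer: 468836705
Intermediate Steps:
p(N, Z) = (-3 + N + N² + 6*Z)² (p(N, Z) = (((N² + 6*Z) - 3) + N)² = ((-3 + N² + 6*Z) + N)² = (-3 + N + N² + 6*Z)²)
(p(-149, -66) + F(-121, O(0))) - 1*15583 = ((-3 - 149 + (-149)² + 6*(-66))² - 121) - 1*15583 = ((-3 - 149 + 22201 - 396)² - 121) - 15583 = (21653² - 121) - 15583 = (468852409 - 121) - 15583 = 468852288 - 15583 = 468836705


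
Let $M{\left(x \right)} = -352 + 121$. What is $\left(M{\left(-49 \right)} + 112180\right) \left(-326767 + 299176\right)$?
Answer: $-3088784859$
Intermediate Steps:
$M{\left(x \right)} = -231$
$\left(M{\left(-49 \right)} + 112180\right) \left(-326767 + 299176\right) = \left(-231 + 112180\right) \left(-326767 + 299176\right) = 111949 \left(-27591\right) = -3088784859$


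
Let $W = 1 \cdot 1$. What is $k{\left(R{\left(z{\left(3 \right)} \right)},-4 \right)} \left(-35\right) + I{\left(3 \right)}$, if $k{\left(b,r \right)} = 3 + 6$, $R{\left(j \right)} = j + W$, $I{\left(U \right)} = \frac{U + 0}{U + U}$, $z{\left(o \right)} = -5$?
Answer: $- \frac{629}{2} \approx -314.5$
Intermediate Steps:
$W = 1$
$I{\left(U \right)} = \frac{1}{2}$ ($I{\left(U \right)} = \frac{U}{2 U} = U \frac{1}{2 U} = \frac{1}{2}$)
$R{\left(j \right)} = 1 + j$ ($R{\left(j \right)} = j + 1 = 1 + j$)
$k{\left(b,r \right)} = 9$
$k{\left(R{\left(z{\left(3 \right)} \right)},-4 \right)} \left(-35\right) + I{\left(3 \right)} = 9 \left(-35\right) + \frac{1}{2} = -315 + \frac{1}{2} = - \frac{629}{2}$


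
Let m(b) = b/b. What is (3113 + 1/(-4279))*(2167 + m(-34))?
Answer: 28878900368/4279 ≈ 6.7490e+6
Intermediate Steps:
m(b) = 1
(3113 + 1/(-4279))*(2167 + m(-34)) = (3113 + 1/(-4279))*(2167 + 1) = (3113 - 1/4279)*2168 = (13320526/4279)*2168 = 28878900368/4279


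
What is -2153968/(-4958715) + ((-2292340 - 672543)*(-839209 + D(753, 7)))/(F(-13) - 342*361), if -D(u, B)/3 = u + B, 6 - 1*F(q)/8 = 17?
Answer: -2474315852593442461/122529847650 ≈ -2.0194e+7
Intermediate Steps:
F(q) = -88 (F(q) = 48 - 8*17 = 48 - 136 = -88)
D(u, B) = -3*B - 3*u (D(u, B) = -3*(u + B) = -3*(B + u) = -3*B - 3*u)
-2153968/(-4958715) + ((-2292340 - 672543)*(-839209 + D(753, 7)))/(F(-13) - 342*361) = -2153968/(-4958715) + ((-2292340 - 672543)*(-839209 + (-3*7 - 3*753)))/(-88 - 342*361) = -2153968*(-1/4958715) + (-2964883*(-839209 + (-21 - 2259)))/(-88 - 123462) = 2153968/4958715 - 2964883*(-839209 - 2280)/(-123550) = 2153968/4958715 - 2964883*(-841489)*(-1/123550) = 2153968/4958715 + 2494916430787*(-1/123550) = 2153968/4958715 - 2494916430787/123550 = -2474315852593442461/122529847650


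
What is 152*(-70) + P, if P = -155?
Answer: -10795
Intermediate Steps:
152*(-70) + P = 152*(-70) - 155 = -10640 - 155 = -10795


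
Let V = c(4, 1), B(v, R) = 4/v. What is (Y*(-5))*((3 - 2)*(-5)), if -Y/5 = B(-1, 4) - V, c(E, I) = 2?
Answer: 750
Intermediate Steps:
V = 2
Y = 30 (Y = -5*(4/(-1) - 1*2) = -5*(4*(-1) - 2) = -5*(-4 - 2) = -5*(-6) = 30)
(Y*(-5))*((3 - 2)*(-5)) = (30*(-5))*((3 - 2)*(-5)) = -150*(-5) = 750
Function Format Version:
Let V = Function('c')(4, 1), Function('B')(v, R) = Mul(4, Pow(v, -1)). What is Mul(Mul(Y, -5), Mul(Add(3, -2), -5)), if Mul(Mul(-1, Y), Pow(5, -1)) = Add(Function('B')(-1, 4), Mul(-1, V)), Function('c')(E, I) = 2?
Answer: 750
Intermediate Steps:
V = 2
Y = 30 (Y = Mul(-5, Add(Mul(4, Pow(-1, -1)), Mul(-1, 2))) = Mul(-5, Add(Mul(4, -1), -2)) = Mul(-5, Add(-4, -2)) = Mul(-5, -6) = 30)
Mul(Mul(Y, -5), Mul(Add(3, -2), -5)) = Mul(Mul(30, -5), Mul(Add(3, -2), -5)) = Mul(-150, Mul(1, -5)) = Mul(-150, -5) = 750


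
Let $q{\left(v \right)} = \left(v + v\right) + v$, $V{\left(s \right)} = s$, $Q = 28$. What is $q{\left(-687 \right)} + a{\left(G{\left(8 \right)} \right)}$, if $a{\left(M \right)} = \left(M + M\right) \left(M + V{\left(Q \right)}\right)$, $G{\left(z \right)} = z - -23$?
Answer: $1597$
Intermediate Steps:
$G{\left(z \right)} = 23 + z$ ($G{\left(z \right)} = z + 23 = 23 + z$)
$q{\left(v \right)} = 3 v$ ($q{\left(v \right)} = 2 v + v = 3 v$)
$a{\left(M \right)} = 2 M \left(28 + M\right)$ ($a{\left(M \right)} = \left(M + M\right) \left(M + 28\right) = 2 M \left(28 + M\right)$)
$q{\left(-687 \right)} + a{\left(G{\left(8 \right)} \right)} = 3 \left(-687\right) + 2 \left(23 + 8\right) \left(28 + \left(23 + 8\right)\right) = -2061 + 2 \cdot 31 \left(28 + 31\right) = -2061 + 2 \cdot 31 \cdot 59 = -2061 + 3658 = 1597$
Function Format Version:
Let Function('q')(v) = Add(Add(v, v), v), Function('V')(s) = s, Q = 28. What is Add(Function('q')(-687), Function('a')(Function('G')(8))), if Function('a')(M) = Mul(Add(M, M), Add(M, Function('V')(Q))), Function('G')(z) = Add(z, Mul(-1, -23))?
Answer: 1597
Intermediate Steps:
Function('G')(z) = Add(23, z) (Function('G')(z) = Add(z, 23) = Add(23, z))
Function('q')(v) = Mul(3, v) (Function('q')(v) = Add(Mul(2, v), v) = Mul(3, v))
Function('a')(M) = Mul(2, M, Add(28, M)) (Function('a')(M) = Mul(Add(M, M), Add(M, 28)) = Mul(Mul(2, M), Add(28, M)) = Mul(2, M, Add(28, M)))
Add(Function('q')(-687), Function('a')(Function('G')(8))) = Add(Mul(3, -687), Mul(2, Add(23, 8), Add(28, Add(23, 8)))) = Add(-2061, Mul(2, 31, Add(28, 31))) = Add(-2061, Mul(2, 31, 59)) = Add(-2061, 3658) = 1597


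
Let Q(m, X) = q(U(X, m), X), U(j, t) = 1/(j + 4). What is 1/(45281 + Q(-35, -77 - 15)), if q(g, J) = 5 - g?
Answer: 88/3985169 ≈ 2.2082e-5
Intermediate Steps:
U(j, t) = 1/(4 + j)
Q(m, X) = 5 - 1/(4 + X)
1/(45281 + Q(-35, -77 - 15)) = 1/(45281 + (19 + 5*(-77 - 15))/(4 + (-77 - 15))) = 1/(45281 + (19 + 5*(-92))/(4 - 92)) = 1/(45281 + (19 - 460)/(-88)) = 1/(45281 - 1/88*(-441)) = 1/(45281 + 441/88) = 1/(3985169/88) = 88/3985169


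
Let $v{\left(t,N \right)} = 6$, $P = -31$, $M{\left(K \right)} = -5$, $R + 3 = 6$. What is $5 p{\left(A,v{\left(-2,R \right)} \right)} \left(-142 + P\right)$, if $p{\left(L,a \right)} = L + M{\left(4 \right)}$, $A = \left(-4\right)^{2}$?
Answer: $-9515$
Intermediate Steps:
$R = 3$ ($R = -3 + 6 = 3$)
$A = 16$
$p{\left(L,a \right)} = -5 + L$ ($p{\left(L,a \right)} = L - 5 = -5 + L$)
$5 p{\left(A,v{\left(-2,R \right)} \right)} \left(-142 + P\right) = 5 \left(-5 + 16\right) \left(-142 - 31\right) = 5 \cdot 11 \left(-173\right) = 55 \left(-173\right) = -9515$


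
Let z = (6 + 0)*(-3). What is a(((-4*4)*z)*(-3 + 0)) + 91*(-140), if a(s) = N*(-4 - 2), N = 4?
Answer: -12764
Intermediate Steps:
z = -18 (z = 6*(-3) = -18)
a(s) = -24 (a(s) = 4*(-4 - 2) = 4*(-6) = -24)
a(((-4*4)*z)*(-3 + 0)) + 91*(-140) = -24 + 91*(-140) = -24 - 12740 = -12764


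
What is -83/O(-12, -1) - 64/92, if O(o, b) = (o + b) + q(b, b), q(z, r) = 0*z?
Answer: 1701/299 ≈ 5.6890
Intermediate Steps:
q(z, r) = 0
O(o, b) = b + o (O(o, b) = (o + b) + 0 = (b + o) + 0 = b + o)
-83/O(-12, -1) - 64/92 = -83/(-1 - 12) - 64/92 = -83/(-13) - 64*1/92 = -83*(-1/13) - 16/23 = 83/13 - 16/23 = 1701/299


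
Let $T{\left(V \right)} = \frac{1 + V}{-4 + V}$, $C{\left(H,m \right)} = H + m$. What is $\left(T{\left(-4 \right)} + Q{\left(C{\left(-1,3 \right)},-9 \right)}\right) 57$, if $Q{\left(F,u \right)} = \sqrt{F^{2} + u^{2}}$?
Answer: $\frac{171}{8} + 57 \sqrt{85} \approx 546.89$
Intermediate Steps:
$T{\left(V \right)} = \frac{1 + V}{-4 + V}$
$\left(T{\left(-4 \right)} + Q{\left(C{\left(-1,3 \right)},-9 \right)}\right) 57 = \left(\frac{1 - 4}{-4 - 4} + \sqrt{\left(-1 + 3\right)^{2} + \left(-9\right)^{2}}\right) 57 = \left(\frac{1}{-8} \left(-3\right) + \sqrt{2^{2} + 81}\right) 57 = \left(\left(- \frac{1}{8}\right) \left(-3\right) + \sqrt{4 + 81}\right) 57 = \left(\frac{3}{8} + \sqrt{85}\right) 57 = \frac{171}{8} + 57 \sqrt{85}$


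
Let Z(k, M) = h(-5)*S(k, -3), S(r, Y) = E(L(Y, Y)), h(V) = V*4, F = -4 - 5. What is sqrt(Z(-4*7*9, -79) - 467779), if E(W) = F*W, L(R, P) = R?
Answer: I*sqrt(468319) ≈ 684.34*I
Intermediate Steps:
F = -9
h(V) = 4*V
E(W) = -9*W
S(r, Y) = -9*Y
Z(k, M) = -540 (Z(k, M) = (4*(-5))*(-9*(-3)) = -20*27 = -540)
sqrt(Z(-4*7*9, -79) - 467779) = sqrt(-540 - 467779) = sqrt(-468319) = I*sqrt(468319)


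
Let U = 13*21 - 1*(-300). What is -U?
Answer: -573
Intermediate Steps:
U = 573 (U = 273 + 300 = 573)
-U = -1*573 = -573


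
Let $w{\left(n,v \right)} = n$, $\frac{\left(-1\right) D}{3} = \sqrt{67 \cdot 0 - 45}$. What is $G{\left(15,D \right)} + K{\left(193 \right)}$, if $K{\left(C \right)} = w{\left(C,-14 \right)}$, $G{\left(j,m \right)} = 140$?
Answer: $333$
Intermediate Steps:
$D = - 9 i \sqrt{5}$ ($D = - 3 \sqrt{67 \cdot 0 - 45} = - 3 \sqrt{0 - 45} = - 3 \sqrt{-45} = - 3 \cdot 3 i \sqrt{5} = - 9 i \sqrt{5} \approx - 20.125 i$)
$K{\left(C \right)} = C$
$G{\left(15,D \right)} + K{\left(193 \right)} = 140 + 193 = 333$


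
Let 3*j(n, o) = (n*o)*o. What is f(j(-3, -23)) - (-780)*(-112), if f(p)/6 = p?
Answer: -90534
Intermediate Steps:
j(n, o) = n*o²/3 (j(n, o) = ((n*o)*o)/3 = (n*o²)/3 = n*o²/3)
f(p) = 6*p
f(j(-3, -23)) - (-780)*(-112) = 6*((⅓)*(-3)*(-23)²) - (-780)*(-112) = 6*((⅓)*(-3)*529) - 1*87360 = 6*(-529) - 87360 = -3174 - 87360 = -90534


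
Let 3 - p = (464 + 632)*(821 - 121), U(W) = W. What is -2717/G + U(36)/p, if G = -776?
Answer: 2084446313/595344872 ≈ 3.5012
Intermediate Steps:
p = -767197 (p = 3 - (464 + 632)*(821 - 121) = 3 - 1096*700 = 3 - 1*767200 = 3 - 767200 = -767197)
-2717/G + U(36)/p = -2717/(-776) + 36/(-767197) = -2717*(-1/776) + 36*(-1/767197) = 2717/776 - 36/767197 = 2084446313/595344872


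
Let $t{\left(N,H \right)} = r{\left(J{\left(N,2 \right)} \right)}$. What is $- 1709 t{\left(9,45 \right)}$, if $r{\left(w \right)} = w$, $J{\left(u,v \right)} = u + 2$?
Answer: $-18799$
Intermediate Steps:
$J{\left(u,v \right)} = 2 + u$
$t{\left(N,H \right)} = 2 + N$
$- 1709 t{\left(9,45 \right)} = - 1709 \left(2 + 9\right) = \left(-1709\right) 11 = -18799$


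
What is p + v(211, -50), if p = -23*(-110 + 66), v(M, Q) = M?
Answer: 1223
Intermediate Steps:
p = 1012 (p = -23*(-44) = 1012)
p + v(211, -50) = 1012 + 211 = 1223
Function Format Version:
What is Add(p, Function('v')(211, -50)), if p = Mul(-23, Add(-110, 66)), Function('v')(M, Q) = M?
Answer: 1223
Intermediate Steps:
p = 1012 (p = Mul(-23, -44) = 1012)
Add(p, Function('v')(211, -50)) = Add(1012, 211) = 1223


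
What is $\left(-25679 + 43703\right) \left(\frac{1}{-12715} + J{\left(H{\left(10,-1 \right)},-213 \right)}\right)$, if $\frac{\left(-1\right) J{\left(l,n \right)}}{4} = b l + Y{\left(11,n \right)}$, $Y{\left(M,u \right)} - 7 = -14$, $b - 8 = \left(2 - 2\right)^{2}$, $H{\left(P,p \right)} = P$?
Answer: $- \frac{66919164744}{12715} \approx -5.263 \cdot 10^{6}$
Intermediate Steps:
$b = 8$ ($b = 8 + \left(2 - 2\right)^{2} = 8 + 0^{2} = 8 + 0 = 8$)
$Y{\left(M,u \right)} = -7$ ($Y{\left(M,u \right)} = 7 - 14 = -7$)
$J{\left(l,n \right)} = 28 - 32 l$ ($J{\left(l,n \right)} = - 4 \left(8 l - 7\right) = - 4 \left(-7 + 8 l\right) = 28 - 32 l$)
$\left(-25679 + 43703\right) \left(\frac{1}{-12715} + J{\left(H{\left(10,-1 \right)},-213 \right)}\right) = \left(-25679 + 43703\right) \left(\frac{1}{-12715} + \left(28 - 320\right)\right) = 18024 \left(- \frac{1}{12715} + \left(28 - 320\right)\right) = 18024 \left(- \frac{1}{12715} - 292\right) = 18024 \left(- \frac{3712781}{12715}\right) = - \frac{66919164744}{12715}$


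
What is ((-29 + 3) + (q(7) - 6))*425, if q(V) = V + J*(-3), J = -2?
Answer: -8075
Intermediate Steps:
q(V) = 6 + V (q(V) = V - 2*(-3) = V + 6 = 6 + V)
((-29 + 3) + (q(7) - 6))*425 = ((-29 + 3) + ((6 + 7) - 6))*425 = (-26 + (13 - 6))*425 = (-26 + 7)*425 = -19*425 = -8075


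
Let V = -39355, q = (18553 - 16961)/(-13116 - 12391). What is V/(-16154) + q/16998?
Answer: 8531521185931/3501928622922 ≈ 2.4362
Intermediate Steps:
q = -1592/25507 (q = 1592/(-25507) = 1592*(-1/25507) = -1592/25507 ≈ -0.062414)
V/(-16154) + q/16998 = -39355/(-16154) - 1592/25507/16998 = -39355*(-1/16154) - 1592/25507*1/16998 = 39355/16154 - 796/216783993 = 8531521185931/3501928622922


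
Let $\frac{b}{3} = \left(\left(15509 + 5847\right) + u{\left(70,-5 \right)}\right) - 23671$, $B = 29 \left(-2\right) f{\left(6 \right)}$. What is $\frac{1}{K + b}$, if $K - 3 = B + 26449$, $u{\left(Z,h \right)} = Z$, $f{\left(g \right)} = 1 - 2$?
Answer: $\frac{1}{19775} \approx 5.0569 \cdot 10^{-5}$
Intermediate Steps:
$f{\left(g \right)} = -1$
$B = 58$ ($B = 29 \left(-2\right) \left(-1\right) = \left(-58\right) \left(-1\right) = 58$)
$K = 26510$ ($K = 3 + \left(58 + 26449\right) = 3 + 26507 = 26510$)
$b = -6735$ ($b = 3 \left(\left(\left(15509 + 5847\right) + 70\right) - 23671\right) = 3 \left(\left(21356 + 70\right) - 23671\right) = 3 \left(21426 - 23671\right) = 3 \left(-2245\right) = -6735$)
$\frac{1}{K + b} = \frac{1}{26510 - 6735} = \frac{1}{19775}$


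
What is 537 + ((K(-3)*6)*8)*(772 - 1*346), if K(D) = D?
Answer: -60807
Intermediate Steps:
537 + ((K(-3)*6)*8)*(772 - 1*346) = 537 + (-3*6*8)*(772 - 1*346) = 537 + (-18*8)*(772 - 346) = 537 - 144*426 = 537 - 61344 = -60807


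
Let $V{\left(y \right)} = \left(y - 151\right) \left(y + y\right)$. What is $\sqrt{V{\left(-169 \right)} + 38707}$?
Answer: $\sqrt{146867} \approx 383.23$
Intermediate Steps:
$V{\left(y \right)} = 2 y \left(-151 + y\right)$ ($V{\left(y \right)} = \left(-151 + y\right) 2 y = 2 y \left(-151 + y\right)$)
$\sqrt{V{\left(-169 \right)} + 38707} = \sqrt{2 \left(-169\right) \left(-151 - 169\right) + 38707} = \sqrt{2 \left(-169\right) \left(-320\right) + 38707} = \sqrt{108160 + 38707} = \sqrt{146867}$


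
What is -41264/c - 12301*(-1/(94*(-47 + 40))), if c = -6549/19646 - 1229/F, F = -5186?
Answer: 691552121910723/1615090610 ≈ 4.2818e+5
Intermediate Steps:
c = -2454545/25471039 (c = -6549/19646 - 1229/(-5186) = -6549*1/19646 - 1229*(-1/5186) = -6549/19646 + 1229/5186 = -2454545/25471039 ≈ -0.096366)
-41264/c - 12301*(-1/(94*(-47 + 40))) = -41264/(-2454545/25471039) - 12301*(-1/(94*(-47 + 40))) = -41264*(-25471039/2454545) - 12301/((-7*(-94))) = 1051036953296/2454545 - 12301/658 = 691552121910723/1615090610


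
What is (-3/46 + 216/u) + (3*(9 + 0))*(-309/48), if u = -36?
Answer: -66195/368 ≈ -179.88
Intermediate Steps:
(-3/46 + 216/u) + (3*(9 + 0))*(-309/48) = (-3/46 + 216/(-36)) + (3*(9 + 0))*(-309/48) = (-3*1/46 + 216*(-1/36)) + (3*9)*(-309*1/48) = (-3/46 - 6) + 27*(-103/16) = -279/46 - 2781/16 = -66195/368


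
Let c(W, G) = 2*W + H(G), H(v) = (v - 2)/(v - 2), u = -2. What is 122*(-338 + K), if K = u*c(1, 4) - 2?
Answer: -42212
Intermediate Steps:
H(v) = 1 (H(v) = (-2 + v)/(-2 + v) = 1)
c(W, G) = 1 + 2*W (c(W, G) = 2*W + 1 = 1 + 2*W)
K = -8 (K = -2*(1 + 2*1) - 2 = -2*(1 + 2) - 2 = -2*3 - 2 = -6 - 2 = -8)
122*(-338 + K) = 122*(-338 - 8) = 122*(-346) = -42212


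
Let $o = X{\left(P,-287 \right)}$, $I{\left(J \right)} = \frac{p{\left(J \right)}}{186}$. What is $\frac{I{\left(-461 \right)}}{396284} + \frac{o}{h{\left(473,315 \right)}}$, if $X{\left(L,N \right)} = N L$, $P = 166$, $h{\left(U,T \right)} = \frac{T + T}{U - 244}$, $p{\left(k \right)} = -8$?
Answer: $- \frac{2393347013702}{138204045} \approx -17318.0$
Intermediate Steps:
$h{\left(U,T \right)} = \frac{2 T}{-244 + U}$
$X{\left(L,N \right)} = L N$
$I{\left(J \right)} = - \frac{4}{93}$ ($I{\left(J \right)} = - \frac{8}{186} = \left(-8\right) \frac{1}{186} = - \frac{4}{93}$)
$o = -47642$ ($o = 166 \left(-287\right) = -47642$)
$\frac{I{\left(-461 \right)}}{396284} + \frac{o}{h{\left(473,315 \right)}} = - \frac{4}{93 \cdot 396284} - \frac{47642}{2 \cdot 315 \frac{1}{-244 + 473}} = \left(- \frac{4}{93}\right) \frac{1}{396284} - \frac{47642}{2 \cdot 315 \cdot \frac{1}{229}} = - \frac{1}{9213603} - \frac{47642}{2 \cdot 315 \cdot \frac{1}{229}} = - \frac{1}{9213603} - \frac{47642}{\frac{630}{229}} = - \frac{1}{9213603} - \frac{779287}{45} = - \frac{2393347013702}{138204045}$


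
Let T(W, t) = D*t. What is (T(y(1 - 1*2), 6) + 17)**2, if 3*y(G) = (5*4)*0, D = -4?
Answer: 49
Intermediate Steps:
y(G) = 0 (y(G) = ((5*4)*0)/3 = (20*0)/3 = (1/3)*0 = 0)
T(W, t) = -4*t
(T(y(1 - 1*2), 6) + 17)**2 = (-4*6 + 17)**2 = (-24 + 17)**2 = (-7)**2 = 49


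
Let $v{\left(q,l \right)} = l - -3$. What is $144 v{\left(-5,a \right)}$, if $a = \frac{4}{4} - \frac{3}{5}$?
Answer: $\frac{2448}{5} \approx 489.6$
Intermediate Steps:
$a = \frac{2}{5}$ ($a = 4 \cdot \frac{1}{4} - \frac{3}{5} = 1 - \frac{3}{5} = \frac{2}{5} \approx 0.4$)
$v{\left(q,l \right)} = 3 + l$ ($v{\left(q,l \right)} = l + 3 = 3 + l$)
$144 v{\left(-5,a \right)} = 144 \left(3 + \frac{2}{5}\right) = 144 \cdot \frac{17}{5} = \frac{2448}{5}$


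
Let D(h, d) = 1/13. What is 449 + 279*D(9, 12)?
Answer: 6116/13 ≈ 470.46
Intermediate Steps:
D(h, d) = 1/13
449 + 279*D(9, 12) = 449 + 279*(1/13) = 449 + 279/13 = 6116/13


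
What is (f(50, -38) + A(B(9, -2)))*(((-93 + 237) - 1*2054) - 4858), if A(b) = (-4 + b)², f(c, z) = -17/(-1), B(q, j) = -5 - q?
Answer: -2307888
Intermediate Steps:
f(c, z) = 17 (f(c, z) = -17*(-1) = 17)
(f(50, -38) + A(B(9, -2)))*(((-93 + 237) - 1*2054) - 4858) = (17 + (-4 + (-5 - 1*9))²)*(((-93 + 237) - 1*2054) - 4858) = (17 + (-4 + (-5 - 9))²)*((144 - 2054) - 4858) = (17 + (-4 - 14)²)*(-1910 - 4858) = (17 + (-18)²)*(-6768) = (17 + 324)*(-6768) = 341*(-6768) = -2307888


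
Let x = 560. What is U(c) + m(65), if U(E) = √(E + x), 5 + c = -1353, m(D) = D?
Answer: 65 + I*√798 ≈ 65.0 + 28.249*I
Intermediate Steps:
c = -1358 (c = -5 - 1353 = -1358)
U(E) = √(560 + E) (U(E) = √(E + 560) = √(560 + E))
U(c) + m(65) = √(560 - 1358) + 65 = √(-798) + 65 = I*√798 + 65 = 65 + I*√798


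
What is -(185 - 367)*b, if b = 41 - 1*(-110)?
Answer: 27482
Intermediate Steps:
b = 151 (b = 41 + 110 = 151)
-(185 - 367)*b = -(185 - 367)*151 = -(-182)*151 = -1*(-27482) = 27482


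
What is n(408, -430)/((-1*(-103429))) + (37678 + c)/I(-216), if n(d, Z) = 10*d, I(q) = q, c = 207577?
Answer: -25365598115/22340664 ≈ -1135.4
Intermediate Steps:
n(408, -430)/((-1*(-103429))) + (37678 + c)/I(-216) = (10*408)/((-1*(-103429))) + (37678 + 207577)/(-216) = 4080/103429 + 245255*(-1/216) = 4080*(1/103429) - 245255/216 = 4080/103429 - 245255/216 = -25365598115/22340664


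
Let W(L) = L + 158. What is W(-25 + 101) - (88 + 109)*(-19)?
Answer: 3977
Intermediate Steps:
W(L) = 158 + L
W(-25 + 101) - (88 + 109)*(-19) = (158 + (-25 + 101)) - (88 + 109)*(-19) = (158 + 76) - 197*(-19) = 234 - 1*(-3743) = 234 + 3743 = 3977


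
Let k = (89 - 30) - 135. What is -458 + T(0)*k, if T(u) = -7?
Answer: 74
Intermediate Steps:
k = -76 (k = 59 - 135 = -76)
-458 + T(0)*k = -458 - 7*(-76) = -458 + 532 = 74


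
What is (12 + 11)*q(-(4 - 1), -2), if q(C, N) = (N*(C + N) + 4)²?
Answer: 4508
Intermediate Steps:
q(C, N) = (4 + N*(C + N))²
(12 + 11)*q(-(4 - 1), -2) = (12 + 11)*(4 + (-2)² - (4 - 1)*(-2))² = 23*(4 + 4 - 1*3*(-2))² = 23*(4 + 4 - 3*(-2))² = 23*(4 + 4 + 6)² = 23*14² = 23*196 = 4508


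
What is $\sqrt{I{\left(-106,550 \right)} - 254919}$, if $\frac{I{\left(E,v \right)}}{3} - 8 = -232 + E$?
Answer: $i \sqrt{255909} \approx 505.87 i$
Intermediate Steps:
$I{\left(E,v \right)} = -672 + 3 E$ ($I{\left(E,v \right)} = 24 + 3 \left(-232 + E\right) = 24 + \left(-696 + 3 E\right) = -672 + 3 E$)
$\sqrt{I{\left(-106,550 \right)} - 254919} = \sqrt{\left(-672 + 3 \left(-106\right)\right) - 254919} = \sqrt{\left(-672 - 318\right) - 254919} = \sqrt{-990 - 254919} = \sqrt{-255909} = i \sqrt{255909}$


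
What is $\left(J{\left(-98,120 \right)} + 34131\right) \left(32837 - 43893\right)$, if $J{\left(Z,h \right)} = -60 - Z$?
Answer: $-377772464$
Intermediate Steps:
$\left(J{\left(-98,120 \right)} + 34131\right) \left(32837 - 43893\right) = \left(\left(-60 - -98\right) + 34131\right) \left(32837 - 43893\right) = \left(\left(-60 + 98\right) + 34131\right) \left(-11056\right) = \left(38 + 34131\right) \left(-11056\right) = 34169 \left(-11056\right) = -377772464$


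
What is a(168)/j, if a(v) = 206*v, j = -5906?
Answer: -17304/2953 ≈ -5.8598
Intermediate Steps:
a(168)/j = (206*168)/(-5906) = 34608*(-1/5906) = -17304/2953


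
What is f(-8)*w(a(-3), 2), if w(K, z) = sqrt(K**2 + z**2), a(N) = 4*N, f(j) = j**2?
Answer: 128*sqrt(37) ≈ 778.59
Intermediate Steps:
f(-8)*w(a(-3), 2) = (-8)**2*sqrt((4*(-3))**2 + 2**2) = 64*sqrt((-12)**2 + 4) = 64*sqrt(144 + 4) = 64*sqrt(148) = 64*(2*sqrt(37)) = 128*sqrt(37)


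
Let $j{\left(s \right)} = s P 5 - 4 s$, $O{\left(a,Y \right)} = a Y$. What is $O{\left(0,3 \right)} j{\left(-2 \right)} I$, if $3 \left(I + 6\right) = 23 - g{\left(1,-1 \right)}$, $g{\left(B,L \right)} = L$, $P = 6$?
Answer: $0$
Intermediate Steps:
$O{\left(a,Y \right)} = Y a$
$j{\left(s \right)} = 26 s$ ($j{\left(s \right)} = s 6 \cdot 5 - 4 s = 6 s 5 - 4 s = 30 s - 4 s = 26 s$)
$I = 2$ ($I = -6 + \frac{23 - -1}{3} = -6 + \frac{23 + 1}{3} = -6 + \frac{1}{3} \cdot 24 = -6 + 8 = 2$)
$O{\left(0,3 \right)} j{\left(-2 \right)} I = 3 \cdot 0 \cdot 26 \left(-2\right) 2 = 0 \left(-52\right) 2 = 0 \cdot 2 = 0$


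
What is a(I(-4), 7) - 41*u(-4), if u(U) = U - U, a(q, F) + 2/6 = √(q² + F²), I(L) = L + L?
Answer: -⅓ + √113 ≈ 10.297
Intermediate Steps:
I(L) = 2*L
a(q, F) = -⅓ + √(F² + q²) (a(q, F) = -⅓ + √(q² + F²) = -⅓ + √(F² + q²))
u(U) = 0
a(I(-4), 7) - 41*u(-4) = (-⅓ + √(7² + (2*(-4))²)) - 41*0 = (-⅓ + √(49 + (-8)²)) + 0 = (-⅓ + √(49 + 64)) + 0 = (-⅓ + √113) + 0 = -⅓ + √113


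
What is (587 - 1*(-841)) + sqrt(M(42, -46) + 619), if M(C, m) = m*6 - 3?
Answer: 1428 + 2*sqrt(85) ≈ 1446.4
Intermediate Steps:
M(C, m) = -3 + 6*m (M(C, m) = 6*m - 3 = -3 + 6*m)
(587 - 1*(-841)) + sqrt(M(42, -46) + 619) = (587 - 1*(-841)) + sqrt((-3 + 6*(-46)) + 619) = (587 + 841) + sqrt((-3 - 276) + 619) = 1428 + sqrt(-279 + 619) = 1428 + sqrt(340) = 1428 + 2*sqrt(85)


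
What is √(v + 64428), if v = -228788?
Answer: 2*I*√41090 ≈ 405.41*I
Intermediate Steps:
√(v + 64428) = √(-228788 + 64428) = √(-164360) = 2*I*√41090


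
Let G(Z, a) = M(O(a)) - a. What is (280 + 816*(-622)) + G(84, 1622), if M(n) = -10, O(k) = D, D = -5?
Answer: -508904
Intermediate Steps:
O(k) = -5
G(Z, a) = -10 - a
(280 + 816*(-622)) + G(84, 1622) = (280 + 816*(-622)) + (-10 - 1*1622) = (280 - 507552) + (-10 - 1622) = -507272 - 1632 = -508904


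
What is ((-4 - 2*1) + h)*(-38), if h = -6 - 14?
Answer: 988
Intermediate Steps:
h = -20
((-4 - 2*1) + h)*(-38) = ((-4 - 2*1) - 20)*(-38) = ((-4 - 2) - 20)*(-38) = (-6 - 20)*(-38) = -26*(-38) = 988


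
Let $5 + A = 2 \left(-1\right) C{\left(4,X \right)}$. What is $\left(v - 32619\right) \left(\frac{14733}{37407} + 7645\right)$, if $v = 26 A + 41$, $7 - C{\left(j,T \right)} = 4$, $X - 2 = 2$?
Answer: $- \frac{3132938791424}{12469} \approx -2.5126 \cdot 10^{8}$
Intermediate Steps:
$X = 4$ ($X = 2 + 2 = 4$)
$C{\left(j,T \right)} = 3$ ($C{\left(j,T \right)} = 7 - 4 = 3$)
$A = -11$ ($A = -5 + 2 \left(-1\right) 3 = -5 - 6 = -11$)
$v = -245$ ($v = 26 \left(-11\right) + 41 = -286 + 41 = -245$)
$\left(v - 32619\right) \left(\frac{14733}{37407} + 7645\right) = \left(-245 - 32619\right) \left(\frac{14733}{37407} + 7645\right) = - 32864 \left(14733 \cdot \frac{1}{37407} + 7645\right) = - 32864 \left(\frac{4911}{12469} + 7645\right) = \left(-32864\right) \frac{95330416}{12469} = - \frac{3132938791424}{12469}$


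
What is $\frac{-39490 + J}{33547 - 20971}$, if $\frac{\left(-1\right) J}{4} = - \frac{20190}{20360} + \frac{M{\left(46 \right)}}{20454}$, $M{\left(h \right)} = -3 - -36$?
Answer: $- \frac{68515426117}{21821636256} \approx -3.1398$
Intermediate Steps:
$M{\left(h \right)} = 33$ ($M{\left(h \right)} = -3 + 36 = 33$)
$J = \frac{6871573}{1735181}$ ($J = - 4 \left(- \frac{20190}{20360} + \frac{33}{20454}\right) = - 4 \left(\left(-20190\right) \frac{1}{20360} + 33 \cdot \frac{1}{20454}\right) = - 4 \left(- \frac{2019}{2036} + \frac{11}{6818}\right) = \left(-4\right) \left(- \frac{6871573}{6940724}\right) = \frac{6871573}{1735181} \approx 3.9601$)
$\frac{-39490 + J}{33547 - 20971} = \frac{-39490 + \frac{6871573}{1735181}}{33547 - 20971} = - \frac{68515426117}{1735181 \cdot 12576} = \left(- \frac{68515426117}{1735181}\right) \frac{1}{12576} = - \frac{68515426117}{21821636256}$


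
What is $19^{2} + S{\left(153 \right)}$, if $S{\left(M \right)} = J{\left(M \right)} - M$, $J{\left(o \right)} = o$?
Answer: $361$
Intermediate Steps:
$S{\left(M \right)} = 0$ ($S{\left(M \right)} = M - M = 0$)
$19^{2} + S{\left(153 \right)} = 19^{2} + 0 = 361 + 0 = 361$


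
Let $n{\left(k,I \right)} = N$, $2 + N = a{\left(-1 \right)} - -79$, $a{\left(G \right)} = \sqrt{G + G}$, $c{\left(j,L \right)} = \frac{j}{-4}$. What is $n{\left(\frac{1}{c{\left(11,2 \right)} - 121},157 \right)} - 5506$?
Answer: $-5429 + i \sqrt{2} \approx -5429.0 + 1.4142 i$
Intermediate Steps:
$c{\left(j,L \right)} = - \frac{j}{4}$ ($c{\left(j,L \right)} = j \left(- \frac{1}{4}\right) = - \frac{j}{4}$)
$a{\left(G \right)} = \sqrt{2} \sqrt{G}$ ($a{\left(G \right)} = \sqrt{2 G} = \sqrt{2} \sqrt{G}$)
$N = 77 + i \sqrt{2}$ ($N = -2 + \left(\sqrt{2} \sqrt{-1} - -79\right) = -2 + \left(\sqrt{2} i + 79\right) = -2 + \left(i \sqrt{2} + 79\right) = -2 + \left(79 + i \sqrt{2}\right) = 77 + i \sqrt{2} \approx 77.0 + 1.4142 i$)
$n{\left(k,I \right)} = 77 + i \sqrt{2}$
$n{\left(\frac{1}{c{\left(11,2 \right)} - 121},157 \right)} - 5506 = \left(77 + i \sqrt{2}\right) - 5506 = -5429 + i \sqrt{2}$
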